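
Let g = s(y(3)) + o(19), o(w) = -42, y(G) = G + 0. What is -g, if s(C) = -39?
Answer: 81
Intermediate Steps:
y(G) = G
g = -81 (g = -39 - 42 = -81)
-g = -1*(-81) = 81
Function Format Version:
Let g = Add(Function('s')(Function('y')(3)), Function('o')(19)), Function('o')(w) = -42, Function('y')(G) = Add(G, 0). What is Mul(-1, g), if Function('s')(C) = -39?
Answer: 81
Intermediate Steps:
Function('y')(G) = G
g = -81 (g = Add(-39, -42) = -81)
Mul(-1, g) = Mul(-1, -81) = 81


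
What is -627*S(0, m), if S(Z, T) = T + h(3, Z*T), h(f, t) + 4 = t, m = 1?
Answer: 1881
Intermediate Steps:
h(f, t) = -4 + t
S(Z, T) = -4 + T + T*Z (S(Z, T) = T + (-4 + Z*T) = T + (-4 + T*Z) = -4 + T + T*Z)
-627*S(0, m) = -627*(-4 + 1 + 1*0) = -627*(-4 + 1 + 0) = -627*(-3) = 1881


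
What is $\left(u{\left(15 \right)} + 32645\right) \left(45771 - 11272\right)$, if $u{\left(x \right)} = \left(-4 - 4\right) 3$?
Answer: $1125391879$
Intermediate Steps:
$u{\left(x \right)} = -24$ ($u{\left(x \right)} = \left(-8\right) 3 = -24$)
$\left(u{\left(15 \right)} + 32645\right) \left(45771 - 11272\right) = \left(-24 + 32645\right) \left(45771 - 11272\right) = 32621 \cdot 34499 = 1125391879$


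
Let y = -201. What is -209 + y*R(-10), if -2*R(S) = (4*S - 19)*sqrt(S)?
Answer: -209 - 11859*I*sqrt(10)/2 ≈ -209.0 - 18751.0*I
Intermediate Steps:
R(S) = -sqrt(S)*(-19 + 4*S)/2 (R(S) = -(4*S - 19)*sqrt(S)/2 = -(-19 + 4*S)*sqrt(S)/2 = -sqrt(S)*(-19 + 4*S)/2)
-209 + y*R(-10) = -209 - 201*sqrt(-10)*(19 - 4*(-10))/2 = -209 - 201*I*sqrt(10)*(19 + 40)/2 = -209 - 201*I*sqrt(10)*59/2 = -209 - 11859*I*sqrt(10)/2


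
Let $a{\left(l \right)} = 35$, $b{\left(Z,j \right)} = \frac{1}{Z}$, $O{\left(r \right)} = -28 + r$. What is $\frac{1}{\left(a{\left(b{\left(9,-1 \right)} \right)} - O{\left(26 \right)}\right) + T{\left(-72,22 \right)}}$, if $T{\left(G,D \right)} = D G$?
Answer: $- \frac{1}{1547} \approx -0.00064641$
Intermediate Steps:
$\frac{1}{\left(a{\left(b{\left(9,-1 \right)} \right)} - O{\left(26 \right)}\right) + T{\left(-72,22 \right)}} = \frac{1}{\left(35 - \left(-28 + 26\right)\right) + 22 \left(-72\right)} = \frac{1}{\left(35 - -2\right) - 1584} = \frac{1}{\left(35 + 2\right) - 1584} = \frac{1}{37 - 1584} = \frac{1}{-1547} = - \frac{1}{1547}$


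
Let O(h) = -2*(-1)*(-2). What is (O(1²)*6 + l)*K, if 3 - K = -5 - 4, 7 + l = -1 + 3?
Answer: -348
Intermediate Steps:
l = -5 (l = -7 + (-1 + 3) = -7 + 2 = -5)
O(h) = -4 (O(h) = 2*(-2) = -4)
K = 12 (K = 3 - (-5 - 4) = 3 - 1*(-9) = 3 + 9 = 12)
(O(1²)*6 + l)*K = (-4*6 - 5)*12 = (-24 - 5)*12 = -29*12 = -348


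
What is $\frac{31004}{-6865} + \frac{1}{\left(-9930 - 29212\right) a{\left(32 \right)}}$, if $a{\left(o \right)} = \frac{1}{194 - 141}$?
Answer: $- \frac{1213922413}{268709830} \approx -4.5176$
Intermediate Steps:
$a{\left(o \right)} = \frac{1}{53}$
$\frac{31004}{-6865} + \frac{1}{\left(-9930 - 29212\right) a{\left(32 \right)}} = \frac{31004}{-6865} + \frac{\frac{1}{\frac{1}{53}}}{-9930 - 29212} = 31004 \left(- \frac{1}{6865}\right) + \frac{1}{-39142} \cdot 53 = - \frac{31004}{6865} - \frac{53}{39142} = - \frac{1213922413}{268709830}$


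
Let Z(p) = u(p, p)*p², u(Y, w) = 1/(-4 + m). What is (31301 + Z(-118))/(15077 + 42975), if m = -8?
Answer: 45211/87078 ≈ 0.51920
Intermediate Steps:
u(Y, w) = -1/12 (u(Y, w) = 1/(-4 - 8) = 1/(-12) = -1/12)
Z(p) = -p²/12
(31301 + Z(-118))/(15077 + 42975) = (31301 - 1/12*(-118)²)/(15077 + 42975) = (31301 - 1/12*13924)/58052 = (31301 - 3481/3)*(1/58052) = (90422/3)*(1/58052) = 45211/87078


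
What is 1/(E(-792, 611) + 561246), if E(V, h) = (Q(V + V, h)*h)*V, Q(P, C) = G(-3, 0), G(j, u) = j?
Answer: 1/2012982 ≈ 4.9678e-7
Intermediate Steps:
Q(P, C) = -3
E(V, h) = -3*V*h (E(V, h) = (-3*h)*V = -3*V*h)
1/(E(-792, 611) + 561246) = 1/(-3*(-792)*611 + 561246) = 1/(1451736 + 561246) = 1/2012982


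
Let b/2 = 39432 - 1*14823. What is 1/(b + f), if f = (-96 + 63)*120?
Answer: 1/45258 ≈ 2.2096e-5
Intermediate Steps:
b = 49218 (b = 2*(39432 - 1*14823) = 2*(39432 - 14823) = 2*24609 = 49218)
f = -3960 (f = -33*120 = -3960)
1/(b + f) = 1/(49218 - 3960) = 1/45258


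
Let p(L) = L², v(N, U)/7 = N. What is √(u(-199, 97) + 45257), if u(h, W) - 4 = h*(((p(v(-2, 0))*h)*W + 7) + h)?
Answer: √752977681 ≈ 27440.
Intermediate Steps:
v(N, U) = 7*N
u(h, W) = 4 + h*(7 + h + 196*W*h) (u(h, W) = 4 + h*((((7*(-2))²*h)*W + 7) + h) = 4 + h*((((-14)²*h)*W + 7) + h) = 4 + h*(((196*h)*W + 7) + h) = 4 + h*((196*W*h + 7) + h) = 4 + h*((7 + 196*W*h) + h) = 4 + h*(7 + h + 196*W*h))
√(u(-199, 97) + 45257) = √((4 + (-199)² + 7*(-199) + 196*97*(-199)²) + 45257) = √((4 + 39601 - 1393 + 196*97*39601) + 45257) = √((4 + 39601 - 1393 + 752894212) + 45257) = √(752932424 + 45257) = √752977681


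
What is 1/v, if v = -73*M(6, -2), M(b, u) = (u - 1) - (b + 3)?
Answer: 1/876 ≈ 0.0011416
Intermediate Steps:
M(b, u) = -4 + u - b (M(b, u) = (-1 + u) - (3 + b) = (-1 + u) + (-3 - b) = -4 + u - b)
v = 876 (v = -73*(-4 - 2 - 1*6) = -73*(-4 - 2 - 6) = -73*(-12) = 876)
1/v = 1/876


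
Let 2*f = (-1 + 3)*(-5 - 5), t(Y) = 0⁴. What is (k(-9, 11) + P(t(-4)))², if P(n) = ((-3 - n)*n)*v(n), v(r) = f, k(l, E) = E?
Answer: 121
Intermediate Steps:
t(Y) = 0
f = -10 (f = ((-1 + 3)*(-5 - 5))/2 = (2*(-10))/2 = (½)*(-20) = -10)
v(r) = -10
P(n) = -10*n*(-3 - n) (P(n) = ((-3 - n)*n)*(-10) = (n*(-3 - n))*(-10) = -10*n*(-3 - n))
(k(-9, 11) + P(t(-4)))² = (11 + 10*0*(3 + 0))² = (11 + 10*0*3)² = (11 + 0)² = 11² = 121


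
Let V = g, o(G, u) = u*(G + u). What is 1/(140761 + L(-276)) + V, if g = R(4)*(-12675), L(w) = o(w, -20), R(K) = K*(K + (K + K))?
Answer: -89240720399/146681 ≈ -6.0840e+5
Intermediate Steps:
R(K) = 3*K² (R(K) = K*(K + 2*K) = K*(3*K) = 3*K²)
L(w) = 400 - 20*w (L(w) = -20*(w - 20) = -20*(-20 + w) = 400 - 20*w)
g = -608400 (g = (3*4²)*(-12675) = (3*16)*(-12675) = 48*(-12675) = -608400)
V = -608400
1/(140761 + L(-276)) + V = 1/(140761 + (400 - 20*(-276))) - 608400 = 1/(140761 + (400 + 5520)) - 608400 = 1/(140761 + 5920) - 608400 = 1/146681 - 608400 = -89240720399/146681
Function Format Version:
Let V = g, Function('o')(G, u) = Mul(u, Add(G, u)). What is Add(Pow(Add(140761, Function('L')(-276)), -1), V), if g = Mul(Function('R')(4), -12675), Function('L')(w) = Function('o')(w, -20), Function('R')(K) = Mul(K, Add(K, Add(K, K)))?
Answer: Rational(-89240720399, 146681) ≈ -6.0840e+5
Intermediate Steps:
Function('R')(K) = Mul(3, Pow(K, 2)) (Function('R')(K) = Mul(K, Add(K, Mul(2, K))) = Mul(K, Mul(3, K)) = Mul(3, Pow(K, 2)))
Function('L')(w) = Add(400, Mul(-20, w)) (Function('L')(w) = Mul(-20, Add(w, -20)) = Mul(-20, Add(-20, w)) = Add(400, Mul(-20, w)))
g = -608400 (g = Mul(Mul(3, Pow(4, 2)), -12675) = Mul(Mul(3, 16), -12675) = Mul(48, -12675) = -608400)
V = -608400
Add(Pow(Add(140761, Function('L')(-276)), -1), V) = Add(Pow(Add(140761, Add(400, Mul(-20, -276))), -1), -608400) = Add(Pow(Add(140761, Add(400, 5520)), -1), -608400) = Add(Pow(Add(140761, 5920), -1), -608400) = Add(Pow(146681, -1), -608400) = Add(Rational(1, 146681), -608400) = Rational(-89240720399, 146681)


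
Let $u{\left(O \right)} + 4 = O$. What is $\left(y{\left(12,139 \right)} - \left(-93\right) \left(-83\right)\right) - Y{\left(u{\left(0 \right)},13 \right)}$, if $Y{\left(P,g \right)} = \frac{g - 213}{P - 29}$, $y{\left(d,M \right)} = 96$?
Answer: $- \frac{251759}{33} \approx -7629.1$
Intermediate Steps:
$u{\left(O \right)} = -4 + O$
$Y{\left(P,g \right)} = \frac{-213 + g}{-29 + P}$
$\left(y{\left(12,139 \right)} - \left(-93\right) \left(-83\right)\right) - Y{\left(u{\left(0 \right)},13 \right)} = \left(96 - \left(-93\right) \left(-83\right)\right) - \frac{-213 + 13}{-29 + \left(-4 + 0\right)} = \left(96 - 7719\right) - \frac{1}{-29 - 4} \left(-200\right) = \left(96 - 7719\right) - \frac{1}{-33} \left(-200\right) = -7623 - \left(- \frac{1}{33}\right) \left(-200\right) = -7623 - \frac{200}{33} = - \frac{251759}{33}$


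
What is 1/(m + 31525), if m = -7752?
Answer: 1/23773 ≈ 4.2065e-5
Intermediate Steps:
1/(m + 31525) = 1/(-7752 + 31525) = 1/23773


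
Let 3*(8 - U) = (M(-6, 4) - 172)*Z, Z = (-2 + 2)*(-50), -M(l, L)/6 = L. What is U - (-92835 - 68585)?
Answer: 161428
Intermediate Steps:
M(l, L) = -6*L
Z = 0 (Z = 0*(-50) = 0)
U = 8 (U = 8 - (-6*4 - 172)*0/3 = 8 - (-24 - 172)*0/3 = 8 - (-196)*0/3 = 8 - ⅓*0 = 8 + 0 = 8)
U - (-92835 - 68585) = 8 - (-92835 - 68585) = 8 - 1*(-161420) = 8 + 161420 = 161428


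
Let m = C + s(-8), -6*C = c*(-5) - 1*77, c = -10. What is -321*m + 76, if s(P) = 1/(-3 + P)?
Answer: -29465/22 ≈ -1339.3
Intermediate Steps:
C = 9/2 (C = -(-10*(-5) - 1*77)/6 = -(50 - 77)/6 = -1/6*(-27) = 9/2 ≈ 4.5000)
m = 97/22 (m = 9/2 + 1/(-3 - 8) = 9/2 + 1/(-11) = 9/2 - 1/11 = 97/22 ≈ 4.4091)
-321*m + 76 = -321*97/22 + 76 = -31137/22 + 76 = -29465/22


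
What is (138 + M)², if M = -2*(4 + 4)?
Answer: 14884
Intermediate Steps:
M = -16 (M = -2*8 = -16)
(138 + M)² = (138 - 16)² = 122² = 14884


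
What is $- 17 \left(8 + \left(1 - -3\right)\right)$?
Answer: $-204$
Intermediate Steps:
$- 17 \left(8 + \left(1 - -3\right)\right) = - 17 \left(8 + \left(1 + 3\right)\right) = - 17 \left(8 + 4\right) = \left(-17\right) 12 = -204$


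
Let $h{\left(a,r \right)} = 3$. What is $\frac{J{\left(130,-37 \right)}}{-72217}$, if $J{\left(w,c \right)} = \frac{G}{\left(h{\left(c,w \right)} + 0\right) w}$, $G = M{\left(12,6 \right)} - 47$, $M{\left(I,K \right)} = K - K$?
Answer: $\frac{47}{28164630} \approx 1.6688 \cdot 10^{-6}$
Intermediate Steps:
$M{\left(I,K \right)} = 0$
$G = -47$ ($G = 0 - 47 = -47$)
$J{\left(w,c \right)} = - \frac{47}{3 w}$ ($J{\left(w,c \right)} = - \frac{47}{\left(3 + 0\right) w} = - \frac{47}{3 w}$)
$\frac{J{\left(130,-37 \right)}}{-72217} = \frac{\left(- \frac{47}{3}\right) \frac{1}{130}}{-72217} = \left(- \frac{47}{3}\right) \frac{1}{130} \left(- \frac{1}{72217}\right) = \left(- \frac{47}{390}\right) \left(- \frac{1}{72217}\right) = \frac{47}{28164630}$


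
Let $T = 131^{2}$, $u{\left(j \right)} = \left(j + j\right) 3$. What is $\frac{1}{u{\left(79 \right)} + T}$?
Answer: $\frac{1}{17635} \approx 5.6705 \cdot 10^{-5}$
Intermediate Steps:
$u{\left(j \right)} = 6 j$ ($u{\left(j \right)} = 2 j 3 = 6 j$)
$T = 17161$
$\frac{1}{u{\left(79 \right)} + T} = \frac{1}{6 \cdot 79 + 17161} = \frac{1}{474 + 17161} = \frac{1}{17635}$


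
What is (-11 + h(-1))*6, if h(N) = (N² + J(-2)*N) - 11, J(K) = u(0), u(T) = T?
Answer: -126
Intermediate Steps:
J(K) = 0
h(N) = -11 + N² (h(N) = (N² + 0*N) - 11 = (N² + 0) - 11 = N² - 11 = -11 + N²)
(-11 + h(-1))*6 = (-11 + (-11 + (-1)²))*6 = (-11 + (-11 + 1))*6 = (-11 - 10)*6 = -21*6 = -126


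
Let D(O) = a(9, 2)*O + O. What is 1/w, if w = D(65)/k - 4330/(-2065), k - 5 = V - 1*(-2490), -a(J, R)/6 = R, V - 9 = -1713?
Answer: 46669/55673 ≈ 0.83827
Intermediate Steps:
V = -1704 (V = 9 - 1713 = -1704)
a(J, R) = -6*R
D(O) = -11*O (D(O) = (-6*2)*O + O = -12*O + O = -11*O)
k = 791 (k = 5 + (-1704 - 1*(-2490)) = 5 + (-1704 + 2490) = 5 + 786 = 791)
w = 55673/46669 (w = -11*65/791 - 4330/(-2065) = -715*1/791 - 4330*(-1/2065) = -715/791 + 866/413 = 55673/46669 ≈ 1.1929)
1/w = 1/(55673/46669) = 46669/55673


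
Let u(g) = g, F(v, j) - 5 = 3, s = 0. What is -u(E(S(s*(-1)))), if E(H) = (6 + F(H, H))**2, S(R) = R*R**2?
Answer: -196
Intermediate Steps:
F(v, j) = 8 (F(v, j) = 5 + 3 = 8)
S(R) = R**3
E(H) = 196 (E(H) = (6 + 8)**2 = 14**2 = 196)
-u(E(S(s*(-1)))) = -1*196 = -196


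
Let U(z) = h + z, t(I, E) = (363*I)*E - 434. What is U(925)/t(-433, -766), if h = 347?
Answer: 159/15049835 ≈ 1.0565e-5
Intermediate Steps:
t(I, E) = -434 + 363*E*I (t(I, E) = 363*E*I - 434 = -434 + 363*E*I)
U(z) = 347 + z
U(925)/t(-433, -766) = (347 + 925)/(-434 + 363*(-766)*(-433)) = 1272/(-434 + 120399114) = 1272/120398680 = 1272*(1/120398680) = 159/15049835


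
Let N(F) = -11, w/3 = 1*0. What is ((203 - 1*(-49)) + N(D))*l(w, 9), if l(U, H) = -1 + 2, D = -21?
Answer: 241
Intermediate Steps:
w = 0 (w = 3*(1*0) = 3*0 = 0)
l(U, H) = 1
((203 - 1*(-49)) + N(D))*l(w, 9) = ((203 - 1*(-49)) - 11)*1 = ((203 + 49) - 11)*1 = (252 - 11)*1 = 241*1 = 241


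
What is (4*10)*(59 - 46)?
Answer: 520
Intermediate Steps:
(4*10)*(59 - 46) = 40*13 = 520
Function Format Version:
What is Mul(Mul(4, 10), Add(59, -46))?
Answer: 520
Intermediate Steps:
Mul(Mul(4, 10), Add(59, -46)) = Mul(40, 13) = 520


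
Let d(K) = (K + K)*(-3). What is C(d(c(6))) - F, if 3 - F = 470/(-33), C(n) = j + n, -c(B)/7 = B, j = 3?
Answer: 7846/33 ≈ 237.76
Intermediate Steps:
c(B) = -7*B
d(K) = -6*K (d(K) = (2*K)*(-3) = -6*K)
C(n) = 3 + n
F = 569/33 (F = 3 - 470/(-33) = 3 - 470*(-1)/33 = 3 - 1*(-470/33) = 3 + 470/33 = 569/33 ≈ 17.242)
C(d(c(6))) - F = (3 - (-42)*6) - 1*569/33 = (3 - 6*(-42)) - 569/33 = (3 + 252) - 569/33 = 255 - 569/33 = 7846/33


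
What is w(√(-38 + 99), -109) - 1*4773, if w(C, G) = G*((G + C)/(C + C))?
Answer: -9655/2 + 11881*√61/122 ≈ -4066.9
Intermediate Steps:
w(C, G) = G*(C + G)/(2*C) (w(C, G) = G*((C + G)/((2*C))) = G*((C + G)*(1/(2*C))) = G*((C + G)/(2*C)) = G*(C + G)/(2*C))
w(√(-38 + 99), -109) - 1*4773 = (½)*(-109)*(√(-38 + 99) - 109)/√(-38 + 99) - 1*4773 = (½)*(-109)*(√61 - 109)/√61 - 4773 = (½)*(-109)*(√61/61)*(-109 + √61) - 4773 = -109*√61*(-109 + √61)/122 - 4773 = -4773 - 109*√61*(-109 + √61)/122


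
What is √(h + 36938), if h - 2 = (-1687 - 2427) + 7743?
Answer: √40569 ≈ 201.42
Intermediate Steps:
h = 3631 (h = 2 + ((-1687 - 2427) + 7743) = 2 + (-4114 + 7743) = 2 + 3629 = 3631)
√(h + 36938) = √(3631 + 36938) = √40569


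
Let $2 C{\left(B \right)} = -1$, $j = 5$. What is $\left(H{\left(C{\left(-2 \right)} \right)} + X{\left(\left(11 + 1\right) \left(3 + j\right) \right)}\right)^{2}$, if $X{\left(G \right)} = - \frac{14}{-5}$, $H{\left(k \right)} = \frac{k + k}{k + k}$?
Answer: $\frac{361}{25} \approx 14.44$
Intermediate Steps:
$C{\left(B \right)} = - \frac{1}{2}$ ($C{\left(B \right)} = \frac{1}{2} \left(-1\right) = - \frac{1}{2}$)
$H{\left(k \right)} = 1$ ($H{\left(k \right)} = \frac{2 k}{2 k} = 2 k \frac{1}{2 k} = 1$)
$X{\left(G \right)} = \frac{14}{5}$ ($X{\left(G \right)} = \left(-14\right) \left(- \frac{1}{5}\right) = \frac{14}{5}$)
$\left(H{\left(C{\left(-2 \right)} \right)} + X{\left(\left(11 + 1\right) \left(3 + j\right) \right)}\right)^{2} = \left(1 + \frac{14}{5}\right)^{2} = \left(\frac{19}{5}\right)^{2} = \frac{361}{25}$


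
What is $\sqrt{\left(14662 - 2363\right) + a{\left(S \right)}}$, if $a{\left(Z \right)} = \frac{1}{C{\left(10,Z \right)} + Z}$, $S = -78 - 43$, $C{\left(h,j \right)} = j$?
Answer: $\frac{\sqrt{5952714}}{22} \approx 110.9$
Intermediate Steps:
$S = -121$
$a{\left(Z \right)} = \frac{1}{2 Z}$ ($a{\left(Z \right)} = \frac{1}{Z + Z} = \frac{1}{2 Z}$)
$\sqrt{\left(14662 - 2363\right) + a{\left(S \right)}} = \sqrt{\left(14662 - 2363\right) + \frac{1}{2 \left(-121\right)}} = \sqrt{\left(14662 - 2363\right) + \frac{1}{2} \left(- \frac{1}{121}\right)} = \sqrt{12299 - \frac{1}{242}} = \sqrt{\frac{2976357}{242}} = \frac{\sqrt{5952714}}{22}$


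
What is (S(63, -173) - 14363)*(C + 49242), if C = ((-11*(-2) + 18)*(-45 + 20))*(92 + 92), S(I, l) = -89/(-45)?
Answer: 87086818468/45 ≈ 1.9353e+9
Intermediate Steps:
S(I, l) = 89/45 (S(I, l) = -89*(-1/45) = 89/45)
C = -184000 (C = ((22 + 18)*(-25))*184 = (40*(-25))*184 = -1000*184 = -184000)
(S(63, -173) - 14363)*(C + 49242) = (89/45 - 14363)*(-184000 + 49242) = -646246/45*(-134758) = 87086818468/45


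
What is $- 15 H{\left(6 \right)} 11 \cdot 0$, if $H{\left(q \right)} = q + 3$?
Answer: $0$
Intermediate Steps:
$H{\left(q \right)} = 3 + q$
$- 15 H{\left(6 \right)} 11 \cdot 0 = - 15 \left(3 + 6\right) 11 \cdot 0 = \left(-15\right) 9 \cdot 0 = \left(-135\right) 0 = 0$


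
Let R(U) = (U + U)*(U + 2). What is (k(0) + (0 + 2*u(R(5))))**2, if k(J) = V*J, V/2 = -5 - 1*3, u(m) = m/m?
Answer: 4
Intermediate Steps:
R(U) = 2*U*(2 + U) (R(U) = (2*U)*(2 + U) = 2*U*(2 + U))
u(m) = 1
V = -16 (V = 2*(-5 - 1*3) = 2*(-5 - 3) = 2*(-8) = -16)
k(J) = -16*J
(k(0) + (0 + 2*u(R(5))))**2 = (-16*0 + (0 + 2*1))**2 = (0 + (0 + 2))**2 = (0 + 2)**2 = 2**2 = 4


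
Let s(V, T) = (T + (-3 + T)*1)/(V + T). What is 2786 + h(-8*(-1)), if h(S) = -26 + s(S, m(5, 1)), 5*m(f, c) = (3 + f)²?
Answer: 287153/104 ≈ 2761.1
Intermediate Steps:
m(f, c) = (3 + f)²/5
s(V, T) = (-3 + 2*T)/(T + V) (s(V, T) = (T + (-3 + T))/(T + V) = (-3 + 2*T)/(T + V))
h(S) = -26 + 113/(5*(64/5 + S)) (h(S) = -26 + (-3 + 2*((3 + 5)²/5))/((3 + 5)²/5 + S) = -26 + (-3 + 2*((⅕)*8²))/((⅕)*8² + S) = -26 + (-3 + 2*((⅕)*64))/((⅕)*64 + S) = -26 + (-3 + 2*(64/5))/(64/5 + S) = -26 + (-3 + 128/5)/(64/5 + S) = -26 + (113/5)/(64/5 + S) = -26 + 113/(5*(64/5 + S)))
2786 + h(-8*(-1)) = 2786 + (-1551 - (-1040)*(-1))/(64 + 5*(-8*(-1))) = 2786 + (-1551 - 130*8)/(64 + 5*8) = 2786 + (-1551 - 1040)/(64 + 40) = 2786 - 2591/104 = 287153/104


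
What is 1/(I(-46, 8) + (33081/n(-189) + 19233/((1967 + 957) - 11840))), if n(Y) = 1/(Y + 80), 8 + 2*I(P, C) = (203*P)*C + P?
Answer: -2972/10827620587 ≈ -2.7448e-7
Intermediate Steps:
I(P, C) = -4 + P/2 + 203*C*P/2 (I(P, C) = -4 + ((203*P)*C + P)/2 = -4 + (203*C*P + P)/2 = -4 + (P + 203*C*P)/2 = -4 + (P/2 + 203*C*P/2) = -4 + P/2 + 203*C*P/2)
n(Y) = 1/(80 + Y)
1/(I(-46, 8) + (33081/n(-189) + 19233/((1967 + 957) - 11840))) = 1/((-4 + (1/2)*(-46) + (203/2)*8*(-46)) + (33081/(1/(80 - 189)) + 19233/((1967 + 957) - 11840))) = 1/((-4 - 23 - 37352) + (33081/(1/(-109)) + 19233/(2924 - 11840))) = 1/(-37379 + (33081/(-1/109) + 19233/(-8916))) = 1/(-37379 + (33081*(-109) + 19233*(-1/8916))) = 1/(-37379 + (-3605829 - 6411/2972)) = 1/(-37379 - 10716530199/2972) = 1/(-10827620587/2972) = -2972/10827620587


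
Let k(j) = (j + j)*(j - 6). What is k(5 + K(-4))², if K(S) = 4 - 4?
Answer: 100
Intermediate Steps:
K(S) = 0
k(j) = 2*j*(-6 + j) (k(j) = (2*j)*(-6 + j) = 2*j*(-6 + j))
k(5 + K(-4))² = (2*(5 + 0)*(-6 + (5 + 0)))² = (2*5*(-6 + 5))² = (2*5*(-1))² = (-10)² = 100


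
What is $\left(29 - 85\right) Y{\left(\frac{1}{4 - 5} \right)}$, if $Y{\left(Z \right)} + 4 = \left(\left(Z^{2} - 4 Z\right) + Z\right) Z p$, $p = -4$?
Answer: $-672$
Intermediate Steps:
$Y{\left(Z \right)} = -4 - 4 Z \left(Z^{2} - 3 Z\right)$ ($Y{\left(Z \right)} = -4 + \left(\left(Z^{2} - 4 Z\right) + Z\right) Z \left(-4\right) = -4 + \left(Z^{2} - 3 Z\right) Z \left(-4\right) = -4 + Z \left(Z^{2} - 3 Z\right) \left(-4\right) = -4 - 4 Z \left(Z^{2} - 3 Z\right)$)
$\left(29 - 85\right) Y{\left(\frac{1}{4 - 5} \right)} = \left(29 - 85\right) \left(-4 - 4 \left(\frac{1}{4 - 5}\right)^{3} + 12 \left(\frac{1}{4 - 5}\right)^{2}\right) = - 56 \left(-4 - 4 \left(\frac{1}{-1}\right)^{3} + 12 \left(\frac{1}{-1}\right)^{2}\right) = - 56 \left(-4 - 4 \left(-1\right)^{3} + 12 \left(-1\right)^{2}\right) = - 56 \left(-4 - -4 + 12 \cdot 1\right) = - 56 \left(-4 + 4 + 12\right) = \left(-56\right) 12 = -672$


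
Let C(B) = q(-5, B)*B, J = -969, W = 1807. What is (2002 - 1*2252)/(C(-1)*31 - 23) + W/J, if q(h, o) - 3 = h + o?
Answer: -36874/6783 ≈ -5.4362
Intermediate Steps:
q(h, o) = 3 + h + o (q(h, o) = 3 + (h + o) = 3 + h + o)
C(B) = B*(-2 + B) (C(B) = (3 - 5 + B)*B = (-2 + B)*B = B*(-2 + B))
(2002 - 1*2252)/(C(-1)*31 - 23) + W/J = (2002 - 1*2252)/(-(-2 - 1)*31 - 23) + 1807/(-969) = (2002 - 2252)/(-1*(-3)*31 - 23) + 1807*(-1/969) = -250/(3*31 - 23) - 1807/969 = -250/(93 - 23) - 1807/969 = -250/70 - 1807/969 = -250*1/70 - 1807/969 = -25/7 - 1807/969 = -36874/6783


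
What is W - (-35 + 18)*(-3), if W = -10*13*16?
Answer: -2131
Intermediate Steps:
W = -2080 (W = -130*16 = -2080)
W - (-35 + 18)*(-3) = -2080 - (-35 + 18)*(-3) = -2080 - (-17)*(-3) = -2080 - 1*51 = -2080 - 51 = -2131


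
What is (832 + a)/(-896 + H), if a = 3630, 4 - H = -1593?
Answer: 4462/701 ≈ 6.3652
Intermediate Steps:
H = 1597 (H = 4 - 1*(-1593) = 4 + 1593 = 1597)
(832 + a)/(-896 + H) = (832 + 3630)/(-896 + 1597) = 4462/701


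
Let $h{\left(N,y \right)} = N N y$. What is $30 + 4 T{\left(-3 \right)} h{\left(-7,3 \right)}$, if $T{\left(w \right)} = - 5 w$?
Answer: $8850$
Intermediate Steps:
$h{\left(N,y \right)} = y N^{2}$ ($h{\left(N,y \right)} = N^{2} y = y N^{2}$)
$30 + 4 T{\left(-3 \right)} h{\left(-7,3 \right)} = 30 + 4 \left(\left(-5\right) \left(-3\right)\right) 3 \left(-7\right)^{2} = 30 + 4 \cdot 15 \cdot 3 \cdot 49 = 30 + 60 \cdot 147 = 30 + 8820 = 8850$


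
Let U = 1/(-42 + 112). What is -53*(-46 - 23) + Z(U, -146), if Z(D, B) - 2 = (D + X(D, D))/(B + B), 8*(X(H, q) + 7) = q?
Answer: 598323591/163520 ≈ 3659.0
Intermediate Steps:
X(H, q) = -7 + q/8
U = 1/70 ≈ 0.014286
Z(D, B) = 2 + (-7 + 9*D/8)/(2*B) (Z(D, B) = 2 + (D + (-7 + D/8))/(B + B) = 2 + (-7 + 9*D/8)/((2*B)) = 2 + (-7 + 9*D/8)*(1/(2*B)) = 2 + (-7 + 9*D/8)/(2*B))
-53*(-46 - 23) + Z(U, -146) = -53*(-46 - 23) + (1/16)*(-56 + 9*(1/70) + 32*(-146))/(-146) = -53*(-69) + (1/16)*(-1/146)*(-56 + 9/70 - 4672) = 3657 + (1/16)*(-1/146)*(-330951/70) = 3657 + 330951/163520 = 598323591/163520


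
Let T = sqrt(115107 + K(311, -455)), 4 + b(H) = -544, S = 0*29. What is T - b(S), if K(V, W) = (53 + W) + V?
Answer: 548 + 2*sqrt(28754) ≈ 887.14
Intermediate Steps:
K(V, W) = 53 + V + W
S = 0
b(H) = -548 (b(H) = -4 - 544 = -548)
T = 2*sqrt(28754) (T = sqrt(115107 + (53 + 311 - 455)) = sqrt(115107 - 91) = sqrt(115016) = 2*sqrt(28754) ≈ 339.14)
T - b(S) = 2*sqrt(28754) - 1*(-548) = 2*sqrt(28754) + 548 = 548 + 2*sqrt(28754)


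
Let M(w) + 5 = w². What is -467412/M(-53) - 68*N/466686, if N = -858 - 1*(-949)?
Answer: -27268998473/163573443 ≈ -166.71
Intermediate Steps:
N = 91 (N = -858 + 949 = 91)
M(w) = -5 + w²
-467412/M(-53) - 68*N/466686 = -467412/(-5 + (-53)²) - 68*91/466686 = -467412/(-5 + 2809) - 6188*1/466686 = -467412/2804 - 3094/233343 = -467412*1/2804 - 3094/233343 = -116853/701 - 3094/233343 = -27268998473/163573443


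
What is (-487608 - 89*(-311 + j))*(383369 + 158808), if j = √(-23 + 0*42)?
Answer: -249362925433 - 48253753*I*√23 ≈ -2.4936e+11 - 2.3142e+8*I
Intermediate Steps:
j = I*√23 (j = √(-23 + 0) = √(-23) = I*√23 ≈ 4.7958*I)
(-487608 - 89*(-311 + j))*(383369 + 158808) = (-487608 - 89*(-311 + I*√23))*(383369 + 158808) = (-487608 + (27679 - 89*I*√23))*542177 = (-459929 - 89*I*√23)*542177 = -249362925433 - 48253753*I*√23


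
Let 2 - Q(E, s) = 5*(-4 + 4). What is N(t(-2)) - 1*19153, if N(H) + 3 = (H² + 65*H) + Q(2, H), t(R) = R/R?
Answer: -19088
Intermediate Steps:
t(R) = 1
Q(E, s) = 2 (Q(E, s) = 2 - 5*(-4 + 4) = 2 - 5*0 = 2 - 1*0 = 2 + 0 = 2)
N(H) = -1 + H² + 65*H (N(H) = -3 + ((H² + 65*H) + 2) = -3 + (2 + H² + 65*H) = -1 + H² + 65*H)
N(t(-2)) - 1*19153 = (-1 + 1² + 65*1) - 1*19153 = (-1 + 1 + 65) - 19153 = 65 - 19153 = -19088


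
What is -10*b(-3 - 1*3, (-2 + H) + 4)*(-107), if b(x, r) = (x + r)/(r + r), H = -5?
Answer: 1605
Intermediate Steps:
b(x, r) = (r + x)/(2*r) (b(x, r) = (r + x)/((2*r)) = (r + x)*(1/(2*r)) = (r + x)/(2*r))
-10*b(-3 - 1*3, (-2 + H) + 4)*(-107) = -10*(((-2 - 5) + 4) + (-3 - 1*3))/(2*((-2 - 5) + 4))*(-107) = -10*((-7 + 4) + (-3 - 3))/(2*(-7 + 4))*(-107) = -10*(1/2)*(-3 - 6)/(-3)*(-107) = -10*(1/2)*(-1/3)*(-9)*(-107) = -15*(-107) = -10*(-321/2) = 1605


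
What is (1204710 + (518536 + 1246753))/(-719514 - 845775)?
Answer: -2969999/1565289 ≈ -1.8974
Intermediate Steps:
(1204710 + (518536 + 1246753))/(-719514 - 845775) = (1204710 + 1765289)/(-1565289) = 2969999*(-1/1565289) = -2969999/1565289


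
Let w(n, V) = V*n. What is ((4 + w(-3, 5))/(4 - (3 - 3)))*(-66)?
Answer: 363/2 ≈ 181.50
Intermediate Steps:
((4 + w(-3, 5))/(4 - (3 - 3)))*(-66) = ((4 + 5*(-3))/(4 - (3 - 3)))*(-66) = ((4 - 15)/(4 - 1*0))*(-66) = -11/(4 + 0)*(-66) = -11/4*(-66) = 363/2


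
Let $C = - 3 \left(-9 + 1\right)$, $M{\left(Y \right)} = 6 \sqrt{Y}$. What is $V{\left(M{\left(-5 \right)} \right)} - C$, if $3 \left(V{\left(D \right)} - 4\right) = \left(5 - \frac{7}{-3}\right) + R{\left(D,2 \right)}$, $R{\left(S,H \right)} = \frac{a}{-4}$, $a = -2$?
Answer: $- \frac{313}{18} \approx -17.389$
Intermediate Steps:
$R{\left(S,H \right)} = \frac{1}{2}$ ($R{\left(S,H \right)} = - \frac{2}{-4} = \left(-2\right) \left(- \frac{1}{4}\right) = \frac{1}{2}$)
$V{\left(D \right)} = \frac{119}{18}$ ($V{\left(D \right)} = 4 + \frac{\left(5 - \frac{7}{-3}\right) + \frac{1}{2}}{3} = 4 + \frac{\left(5 - - \frac{7}{3}\right) + \frac{1}{2}}{3} = 4 + \frac{\left(5 + \frac{7}{3}\right) + \frac{1}{2}}{3} = 4 + \frac{\frac{22}{3} + \frac{1}{2}}{3} = 4 + \frac{1}{3} \cdot \frac{47}{6} = 4 + \frac{47}{18} = \frac{119}{18}$)
$C = 24$ ($C = \left(-3\right) \left(-8\right) = 24$)
$V{\left(M{\left(-5 \right)} \right)} - C = \frac{119}{18} - 24 = - \frac{313}{18}$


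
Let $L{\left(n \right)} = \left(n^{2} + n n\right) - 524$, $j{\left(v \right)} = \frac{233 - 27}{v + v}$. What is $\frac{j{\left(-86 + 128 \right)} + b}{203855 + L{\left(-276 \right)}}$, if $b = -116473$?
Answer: $- \frac{4891763}{14938686} \approx -0.32746$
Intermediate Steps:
$j{\left(v \right)} = \frac{103}{v}$ ($j{\left(v \right)} = \frac{206}{2 v} = 206 \frac{1}{2 v} = \frac{103}{v}$)
$L{\left(n \right)} = -524 + 2 n^{2}$ ($L{\left(n \right)} = \left(n^{2} + n^{2}\right) - 524 = 2 n^{2} - 524 = -524 + 2 n^{2}$)
$\frac{j{\left(-86 + 128 \right)} + b}{203855 + L{\left(-276 \right)}} = \frac{\frac{103}{-86 + 128} - 116473}{203855 - \left(524 - 2 \left(-276\right)^{2}\right)} = \frac{\frac{103}{42} - 116473}{203855 + \left(-524 + 2 \cdot 76176\right)} = \frac{103 \cdot \frac{1}{42} - 116473}{203855 + \left(-524 + 152352\right)} = \frac{\frac{103}{42} - 116473}{203855 + 151828} = - \frac{4891763}{42 \cdot 355683} = \left(- \frac{4891763}{42}\right) \frac{1}{355683} = - \frac{4891763}{14938686}$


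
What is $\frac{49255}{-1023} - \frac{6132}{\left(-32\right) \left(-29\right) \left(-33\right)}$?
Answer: $- \frac{11379637}{237336} \approx -47.947$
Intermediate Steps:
$\frac{49255}{-1023} - \frac{6132}{\left(-32\right) \left(-29\right) \left(-33\right)} = 49255 \left(- \frac{1}{1023}\right) - \frac{6132}{928 \left(-33\right)} = - \frac{49255}{1023} - \frac{6132}{-30624} = - \frac{49255}{1023} - - \frac{511}{2552} = - \frac{49255}{1023} + \frac{511}{2552} = - \frac{11379637}{237336}$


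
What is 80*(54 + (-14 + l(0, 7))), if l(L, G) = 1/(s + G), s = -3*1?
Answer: 3220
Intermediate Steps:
s = -3
l(L, G) = 1/(-3 + G)
80*(54 + (-14 + l(0, 7))) = 80*(54 + (-14 + 1/(-3 + 7))) = 80*(54 + (-14 + 1/4)) = 80*(54 + (-14 + ¼)) = 80*(54 - 55/4) = 80*(161/4) = 3220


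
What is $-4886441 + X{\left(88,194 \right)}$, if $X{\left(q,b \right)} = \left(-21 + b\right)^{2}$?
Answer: $-4856512$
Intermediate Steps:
$-4886441 + X{\left(88,194 \right)} = -4886441 + \left(-21 + 194\right)^{2} = -4886441 + 173^{2} = -4886441 + 29929 = -4856512$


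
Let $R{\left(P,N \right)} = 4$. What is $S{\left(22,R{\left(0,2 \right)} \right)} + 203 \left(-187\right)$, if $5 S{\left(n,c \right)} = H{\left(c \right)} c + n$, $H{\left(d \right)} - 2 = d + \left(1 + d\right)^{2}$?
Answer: $- \frac{189659}{5} \approx -37932.0$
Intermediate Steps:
$H{\left(d \right)} = 2 + d + \left(1 + d\right)^{2}$ ($H{\left(d \right)} = 2 + \left(d + \left(1 + d\right)^{2}\right) = 2 + d + \left(1 + d\right)^{2}$)
$S{\left(n,c \right)} = \frac{n}{5} + \frac{c \left(2 + c + \left(1 + c\right)^{2}\right)}{5}$ ($S{\left(n,c \right)} = \frac{\left(2 + c + \left(1 + c\right)^{2}\right) c + n}{5} = \frac{c \left(2 + c + \left(1 + c\right)^{2}\right) + n}{5} = \frac{n + c \left(2 + c + \left(1 + c\right)^{2}\right)}{5} = \frac{n}{5} + \frac{c \left(2 + c + \left(1 + c\right)^{2}\right)}{5}$)
$S{\left(22,R{\left(0,2 \right)} \right)} + 203 \left(-187\right) = \left(\frac{1}{5} \cdot 22 + \frac{1}{5} \cdot 4 \left(2 + 4 + \left(1 + 4\right)^{2}\right)\right) + 203 \left(-187\right) = \left(\frac{22}{5} + \frac{1}{5} \cdot 4 \left(2 + 4 + 5^{2}\right)\right) - 37961 = \left(\frac{22}{5} + \frac{1}{5} \cdot 4 \left(2 + 4 + 25\right)\right) - 37961 = \left(\frac{22}{5} + \frac{1}{5} \cdot 4 \cdot 31\right) - 37961 = \left(\frac{22}{5} + \frac{124}{5}\right) - 37961 = \frac{146}{5} - 37961 = - \frac{189659}{5}$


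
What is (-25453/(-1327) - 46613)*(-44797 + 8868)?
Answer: 2221489998142/1327 ≈ 1.6741e+9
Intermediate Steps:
(-25453/(-1327) - 46613)*(-44797 + 8868) = (-25453*(-1/1327) - 46613)*(-35929) = (25453/1327 - 46613)*(-35929) = -61829998/1327*(-35929) = 2221489998142/1327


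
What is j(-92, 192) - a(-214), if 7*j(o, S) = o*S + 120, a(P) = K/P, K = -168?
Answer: -1877796/749 ≈ -2507.1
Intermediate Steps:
a(P) = -168/P
j(o, S) = 120/7 + S*o/7 (j(o, S) = (o*S + 120)/7 = (S*o + 120)/7 = (120 + S*o)/7 = 120/7 + S*o/7)
j(-92, 192) - a(-214) = (120/7 + (1/7)*192*(-92)) - (-168)/(-214) = (120/7 - 17664/7) - (-168)*(-1)/214 = -17544/7 - 1*84/107 = -17544/7 - 84/107 = -1877796/749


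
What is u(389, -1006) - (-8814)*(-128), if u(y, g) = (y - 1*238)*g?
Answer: -1280098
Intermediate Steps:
u(y, g) = g*(-238 + y) (u(y, g) = (y - 238)*g = (-238 + y)*g = g*(-238 + y))
u(389, -1006) - (-8814)*(-128) = -1006*(-238 + 389) - (-8814)*(-128) = -1006*151 - 1*1128192 = -151906 - 1128192 = -1280098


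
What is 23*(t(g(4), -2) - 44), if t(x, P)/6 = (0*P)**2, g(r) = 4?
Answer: -1012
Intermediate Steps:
t(x, P) = 0 (t(x, P) = 6*(0*P)**2 = 6*0**2 = 6*0 = 0)
23*(t(g(4), -2) - 44) = 23*(0 - 44) = 23*(-44) = -1012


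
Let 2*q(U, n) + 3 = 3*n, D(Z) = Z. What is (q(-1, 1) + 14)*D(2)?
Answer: 28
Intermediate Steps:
q(U, n) = -3/2 + 3*n/2 (q(U, n) = -3/2 + (3*n)/2 = -3/2 + 3*n/2)
(q(-1, 1) + 14)*D(2) = ((-3/2 + (3/2)*1) + 14)*2 = ((-3/2 + 3/2) + 14)*2 = (0 + 14)*2 = 14*2 = 28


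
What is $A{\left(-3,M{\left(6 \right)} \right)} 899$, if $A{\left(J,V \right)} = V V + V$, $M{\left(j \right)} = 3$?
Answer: $10788$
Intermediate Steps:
$A{\left(J,V \right)} = V + V^{2}$ ($A{\left(J,V \right)} = V^{2} + V = V + V^{2}$)
$A{\left(-3,M{\left(6 \right)} \right)} 899 = 3 \left(1 + 3\right) 899 = 3 \cdot 4 \cdot 899 = 12 \cdot 899 = 10788$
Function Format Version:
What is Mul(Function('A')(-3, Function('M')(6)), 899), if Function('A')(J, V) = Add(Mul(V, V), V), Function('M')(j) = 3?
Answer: 10788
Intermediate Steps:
Function('A')(J, V) = Add(V, Pow(V, 2)) (Function('A')(J, V) = Add(Pow(V, 2), V) = Add(V, Pow(V, 2)))
Mul(Function('A')(-3, Function('M')(6)), 899) = Mul(Mul(3, Add(1, 3)), 899) = Mul(Mul(3, 4), 899) = Mul(12, 899) = 10788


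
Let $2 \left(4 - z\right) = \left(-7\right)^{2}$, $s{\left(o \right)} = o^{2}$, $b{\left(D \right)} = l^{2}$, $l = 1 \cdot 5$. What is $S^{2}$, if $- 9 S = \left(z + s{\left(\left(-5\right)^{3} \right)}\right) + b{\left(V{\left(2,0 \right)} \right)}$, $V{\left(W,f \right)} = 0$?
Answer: $\frac{977125081}{324} \approx 3.0158 \cdot 10^{6}$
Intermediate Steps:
$l = 5$
$b{\left(D \right)} = 25$ ($b{\left(D \right)} = 5^{2} = 25$)
$z = - \frac{41}{2}$ ($z = 4 - \frac{\left(-7\right)^{2}}{2} = 4 - \frac{49}{2} = - \frac{41}{2} \approx -20.5$)
$S = - \frac{31259}{18}$ ($S = - \frac{\left(- \frac{41}{2} + \left(\left(-5\right)^{3}\right)^{2}\right) + 25}{9} = - \frac{\left(- \frac{41}{2} + \left(-125\right)^{2}\right) + 25}{9} = - \frac{\left(- \frac{41}{2} + 15625\right) + 25}{9} = - \frac{\frac{31209}{2} + 25}{9} = \left(- \frac{1}{9}\right) \frac{31259}{2} = - \frac{31259}{18} \approx -1736.6$)
$S^{2} = \left(- \frac{31259}{18}\right)^{2} = \frac{977125081}{324}$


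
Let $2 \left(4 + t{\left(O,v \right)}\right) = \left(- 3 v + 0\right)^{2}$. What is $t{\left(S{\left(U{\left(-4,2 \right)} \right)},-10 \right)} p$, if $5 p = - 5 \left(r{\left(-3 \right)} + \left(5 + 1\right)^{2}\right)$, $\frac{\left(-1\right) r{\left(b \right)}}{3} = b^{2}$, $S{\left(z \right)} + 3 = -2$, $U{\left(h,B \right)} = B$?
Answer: $-4014$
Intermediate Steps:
$S{\left(z \right)} = -5$ ($S{\left(z \right)} = -3 - 2 = -5$)
$r{\left(b \right)} = - 3 b^{2}$
$t{\left(O,v \right)} = -4 + \frac{9 v^{2}}{2}$ ($t{\left(O,v \right)} = -4 + \frac{\left(- 3 v + 0\right)^{2}}{2} = -4 + \frac{\left(- 3 v\right)^{2}}{2} = -4 + \frac{9 v^{2}}{2}$)
$p = -9$ ($p = \frac{\left(-5\right) \left(- 3 \left(-3\right)^{2} + \left(5 + 1\right)^{2}\right)}{5} = \frac{\left(-5\right) \left(\left(-3\right) 9 + 6^{2}\right)}{5} = \frac{\left(-5\right) \left(-27 + 36\right)}{5} = \frac{\left(-5\right) 9}{5} = \frac{1}{5} \left(-45\right) = -9$)
$t{\left(S{\left(U{\left(-4,2 \right)} \right)},-10 \right)} p = \left(-4 + \frac{9 \left(-10\right)^{2}}{2}\right) \left(-9\right) = \left(-4 + \frac{9}{2} \cdot 100\right) \left(-9\right) = \left(-4 + 450\right) \left(-9\right) = 446 \left(-9\right) = -4014$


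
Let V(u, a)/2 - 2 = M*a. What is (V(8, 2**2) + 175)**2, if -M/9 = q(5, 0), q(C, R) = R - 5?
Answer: 290521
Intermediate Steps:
q(C, R) = -5 + R
M = 45 (M = -9*(-5 + 0) = -9*(-5) = 45)
V(u, a) = 4 + 90*a (V(u, a) = 4 + 2*(45*a) = 4 + 90*a)
(V(8, 2**2) + 175)**2 = ((4 + 90*2**2) + 175)**2 = ((4 + 90*4) + 175)**2 = ((4 + 360) + 175)**2 = (364 + 175)**2 = 539**2 = 290521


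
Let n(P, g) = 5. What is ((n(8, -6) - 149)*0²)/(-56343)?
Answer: 0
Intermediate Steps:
((n(8, -6) - 149)*0²)/(-56343) = ((5 - 149)*0²)/(-56343) = -144*0*(-1/56343) = 0*(-1/56343) = 0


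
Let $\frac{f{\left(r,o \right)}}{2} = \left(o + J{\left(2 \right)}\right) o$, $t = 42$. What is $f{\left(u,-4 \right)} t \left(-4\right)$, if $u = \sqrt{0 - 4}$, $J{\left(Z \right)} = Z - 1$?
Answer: $-4032$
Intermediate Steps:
$J{\left(Z \right)} = -1 + Z$
$u = 2 i$ ($u = \sqrt{-4} = 2 i \approx 2.0 i$)
$f{\left(r,o \right)} = 2 o \left(1 + o\right)$ ($f{\left(r,o \right)} = 2 \left(o + \left(-1 + 2\right)\right) o = 2 \left(o + 1\right) o = 2 \left(1 + o\right) o = 2 o \left(1 + o\right)$)
$f{\left(u,-4 \right)} t \left(-4\right) = 2 \left(-4\right) \left(1 - 4\right) 42 \left(-4\right) = 2 \left(-4\right) \left(-3\right) 42 \left(-4\right) = 24 \cdot 42 \left(-4\right) = 1008 \left(-4\right) = -4032$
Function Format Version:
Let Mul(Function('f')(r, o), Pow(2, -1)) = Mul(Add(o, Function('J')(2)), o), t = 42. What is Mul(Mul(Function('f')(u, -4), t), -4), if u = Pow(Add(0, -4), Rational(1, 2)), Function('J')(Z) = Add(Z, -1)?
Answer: -4032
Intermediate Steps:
Function('J')(Z) = Add(-1, Z)
u = Mul(2, I) (u = Pow(-4, Rational(1, 2)) = Mul(2, I) ≈ Mul(2.0000, I))
Function('f')(r, o) = Mul(2, o, Add(1, o)) (Function('f')(r, o) = Mul(2, Mul(Add(o, Add(-1, 2)), o)) = Mul(2, Mul(Add(o, 1), o)) = Mul(2, Mul(Add(1, o), o)) = Mul(2, Mul(o, Add(1, o))) = Mul(2, o, Add(1, o)))
Mul(Mul(Function('f')(u, -4), t), -4) = Mul(Mul(Mul(2, -4, Add(1, -4)), 42), -4) = Mul(Mul(Mul(2, -4, -3), 42), -4) = Mul(Mul(24, 42), -4) = Mul(1008, -4) = -4032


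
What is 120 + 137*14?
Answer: 2038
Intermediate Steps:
120 + 137*14 = 120 + 1918 = 2038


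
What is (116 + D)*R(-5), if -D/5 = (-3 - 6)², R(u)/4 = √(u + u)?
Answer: -1156*I*√10 ≈ -3655.6*I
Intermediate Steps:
R(u) = 4*√2*√u (R(u) = 4*√(u + u) = 4*√(2*u) = 4*(√2*√u) = 4*√2*√u)
D = -405 (D = -5*(-3 - 6)² = -5*(-9)² = -5*81 = -405)
(116 + D)*R(-5) = (116 - 405)*(4*√2*√(-5)) = -1156*√2*I*√5 = -1156*I*√10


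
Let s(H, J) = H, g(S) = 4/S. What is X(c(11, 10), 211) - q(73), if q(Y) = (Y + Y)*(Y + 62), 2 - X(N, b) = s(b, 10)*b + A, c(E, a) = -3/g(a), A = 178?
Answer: -64407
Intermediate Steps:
c(E, a) = -3*a/4
X(N, b) = -176 - b² (X(N, b) = 2 - (b*b + 178) = 2 - (b² + 178) = 2 - (178 + b²) = 2 + (-178 - b²) = -176 - b²)
q(Y) = 2*Y*(62 + Y) (q(Y) = (2*Y)*(62 + Y) = 2*Y*(62 + Y))
X(c(11, 10), 211) - q(73) = (-176 - 1*211²) - 2*73*(62 + 73) = (-176 - 1*44521) - 2*73*135 = (-176 - 44521) - 1*19710 = -44697 - 19710 = -64407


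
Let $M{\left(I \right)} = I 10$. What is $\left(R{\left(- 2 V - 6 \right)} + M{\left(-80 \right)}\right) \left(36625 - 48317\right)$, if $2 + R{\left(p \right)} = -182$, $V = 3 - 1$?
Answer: $11504928$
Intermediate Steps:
$V = 2$
$M{\left(I \right)} = 10 I$
$R{\left(p \right)} = -184$ ($R{\left(p \right)} = -2 - 182 = -184$)
$\left(R{\left(- 2 V - 6 \right)} + M{\left(-80 \right)}\right) \left(36625 - 48317\right) = \left(-184 + 10 \left(-80\right)\right) \left(36625 - 48317\right) = \left(-184 - 800\right) \left(-11692\right) = \left(-984\right) \left(-11692\right) = 11504928$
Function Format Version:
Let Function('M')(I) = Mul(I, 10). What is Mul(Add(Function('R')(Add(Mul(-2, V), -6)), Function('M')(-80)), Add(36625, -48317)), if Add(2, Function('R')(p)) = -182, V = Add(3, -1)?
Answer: 11504928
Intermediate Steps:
V = 2
Function('M')(I) = Mul(10, I)
Function('R')(p) = -184 (Function('R')(p) = Add(-2, -182) = -184)
Mul(Add(Function('R')(Add(Mul(-2, V), -6)), Function('M')(-80)), Add(36625, -48317)) = Mul(Add(-184, Mul(10, -80)), Add(36625, -48317)) = Mul(Add(-184, -800), -11692) = Mul(-984, -11692) = 11504928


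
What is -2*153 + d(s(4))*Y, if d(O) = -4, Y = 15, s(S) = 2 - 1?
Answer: -366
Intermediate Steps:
s(S) = 1
-2*153 + d(s(4))*Y = -2*153 - 4*15 = -306 - 60 = -366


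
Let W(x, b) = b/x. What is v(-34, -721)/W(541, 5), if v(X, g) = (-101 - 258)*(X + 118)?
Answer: -16314396/5 ≈ -3.2629e+6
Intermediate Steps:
v(X, g) = -42362 - 359*X (v(X, g) = -359*(118 + X) = -42362 - 359*X)
v(-34, -721)/W(541, 5) = (-42362 - 359*(-34))/((5/541)) = (-42362 + 12206)/((5*(1/541))) = -30156/5/541 = -30156*541/5 = -16314396/5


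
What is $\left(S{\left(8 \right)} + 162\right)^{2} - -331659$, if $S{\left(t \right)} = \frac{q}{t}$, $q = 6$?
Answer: $\frac{5730345}{16} \approx 3.5815 \cdot 10^{5}$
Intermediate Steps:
$S{\left(t \right)} = \frac{6}{t}$
$\left(S{\left(8 \right)} + 162\right)^{2} - -331659 = \left(\frac{6}{8} + 162\right)^{2} - -331659 = \left(6 \cdot \frac{1}{8} + 162\right)^{2} + 331659 = \left(\frac{3}{4} + 162\right)^{2} + 331659 = \left(\frac{651}{4}\right)^{2} + 331659 = \frac{423801}{16} + 331659 = \frac{5730345}{16}$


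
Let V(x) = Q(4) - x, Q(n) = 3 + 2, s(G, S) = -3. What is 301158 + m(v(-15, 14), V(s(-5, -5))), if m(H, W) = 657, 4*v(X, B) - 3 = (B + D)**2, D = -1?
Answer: 301815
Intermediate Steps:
v(X, B) = 3/4 + (-1 + B)**2/4 (v(X, B) = 3/4 + (B - 1)**2/4 = 3/4 + (-1 + B)**2/4)
Q(n) = 5
V(x) = 5 - x
301158 + m(v(-15, 14), V(s(-5, -5))) = 301158 + 657 = 301815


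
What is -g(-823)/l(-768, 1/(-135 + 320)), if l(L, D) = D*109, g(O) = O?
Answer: 152255/109 ≈ 1396.8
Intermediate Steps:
l(L, D) = 109*D
-g(-823)/l(-768, 1/(-135 + 320)) = -(-823)/(109/(-135 + 320)) = -(-823)/(109/185) = -(-823)/(109*(1/185)) = -(-823)/109/185 = -(-823)*185/109 = -1*(-152255/109) = 152255/109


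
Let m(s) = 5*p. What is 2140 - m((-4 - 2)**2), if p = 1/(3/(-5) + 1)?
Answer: 4255/2 ≈ 2127.5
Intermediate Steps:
p = 5/2 (p = 1/(3*(-1/5) + 1) = 1/(-3/5 + 1) = 1/(2/5) = 5/2 ≈ 2.5000)
m(s) = 25/2 (m(s) = 5*(5/2) = 25/2)
2140 - m((-4 - 2)**2) = 2140 - 1*25/2 = 2140 - 25/2 = 4255/2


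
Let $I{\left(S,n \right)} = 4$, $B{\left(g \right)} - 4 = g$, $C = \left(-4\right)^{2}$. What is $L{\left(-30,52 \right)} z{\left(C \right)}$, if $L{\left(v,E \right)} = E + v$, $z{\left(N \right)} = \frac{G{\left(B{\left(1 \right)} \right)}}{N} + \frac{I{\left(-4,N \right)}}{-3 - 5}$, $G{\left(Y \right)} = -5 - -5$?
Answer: $-11$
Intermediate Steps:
$C = 16$
$B{\left(g \right)} = 4 + g$
$G{\left(Y \right)} = 0$ ($G{\left(Y \right)} = -5 + 5 = 0$)
$z{\left(N \right)} = - \frac{1}{2}$ ($z{\left(N \right)} = \frac{0}{N} + \frac{4}{-3 - 5} = 0 + \frac{4}{-3 - 5} = 0 + \frac{4}{-8} = 0 + 4 \left(- \frac{1}{8}\right) = 0 - \frac{1}{2} = - \frac{1}{2}$)
$L{\left(-30,52 \right)} z{\left(C \right)} = \left(52 - 30\right) \left(- \frac{1}{2}\right) = 22 \left(- \frac{1}{2}\right) = -11$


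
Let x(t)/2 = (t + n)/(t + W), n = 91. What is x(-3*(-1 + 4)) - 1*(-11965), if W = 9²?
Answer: 215411/18 ≈ 11967.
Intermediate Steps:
W = 81
x(t) = 2*(91 + t)/(81 + t) (x(t) = 2*((t + 91)/(t + 81)) = 2*((91 + t)/(81 + t)) = 2*(91 + t)/(81 + t))
x(-3*(-1 + 4)) - 1*(-11965) = 2*(91 - 3*(-1 + 4))/(81 - 3*(-1 + 4)) - 1*(-11965) = 2*(91 - 3*3)/(81 - 3*3) + 11965 = 2*(91 - 9)/(81 - 9) + 11965 = 2*82/72 + 11965 = 2*(1/72)*82 + 11965 = 41/18 + 11965 = 215411/18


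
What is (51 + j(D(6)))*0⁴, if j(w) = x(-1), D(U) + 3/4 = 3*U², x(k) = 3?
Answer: 0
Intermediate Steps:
D(U) = -¾ + 3*U²
j(w) = 3
(51 + j(D(6)))*0⁴ = (51 + 3)*0⁴ = 54*0 = 0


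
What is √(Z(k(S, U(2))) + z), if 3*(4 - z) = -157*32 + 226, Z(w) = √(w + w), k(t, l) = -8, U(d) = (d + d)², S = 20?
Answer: √(14430 + 36*I)/3 ≈ 40.042 + 0.049948*I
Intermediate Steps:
U(d) = 4*d² (U(d) = (2*d)² = 4*d²)
Z(w) = √2*√w (Z(w) = √(2*w) = √2*√w)
z = 4810/3 (z = 4 - (-157*32 + 226)/3 = 4 - (-5024 + 226)/3 = 4 - ⅓*(-4798) = 4 + 4798/3 = 4810/3 ≈ 1603.3)
√(Z(k(S, U(2))) + z) = √(√2*√(-8) + 4810/3) = √(√2*(2*I*√2) + 4810/3) = √(4*I + 4810/3) = √(4810/3 + 4*I)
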